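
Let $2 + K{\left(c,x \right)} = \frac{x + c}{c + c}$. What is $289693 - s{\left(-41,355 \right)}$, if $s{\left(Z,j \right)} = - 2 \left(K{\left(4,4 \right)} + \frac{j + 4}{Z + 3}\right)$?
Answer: $\frac{5503770}{19} \approx 2.8967 \cdot 10^{5}$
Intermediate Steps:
$K{\left(c,x \right)} = -2 + \frac{c + x}{2 c}$ ($K{\left(c,x \right)} = -2 + \frac{x + c}{c + c} = -2 + \frac{c + x}{2 c}$)
$s{\left(Z,j \right)} = 2 - \frac{2 \left(4 + j\right)}{3 + Z}$ ($s{\left(Z,j \right)} = - 2 \left(\frac{4 - 12}{2 \cdot 4} + \frac{j + 4}{Z + 3}\right) = - 2 \left(\frac{1}{2} \cdot \frac{1}{4} \left(4 - 12\right) + \frac{4 + j}{3 + Z}\right) = - 2 \left(\frac{1}{2} \cdot \frac{1}{4} \left(-8\right) + \frac{4 + j}{3 + Z}\right) = - 2 \left(-1 + \frac{4 + j}{3 + Z}\right) = 2 - \frac{2 \left(4 + j\right)}{3 + Z}$)
$289693 - s{\left(-41,355 \right)} = 289693 - \frac{2 \left(-1 - 41 - 355\right)}{3 - 41} = 289693 - \frac{2 \left(-1 - 41 - 355\right)}{-38} = 289693 - 2 \left(- \frac{1}{38}\right) \left(-397\right) = 289693 - \frac{397}{19} = \frac{5503770}{19}$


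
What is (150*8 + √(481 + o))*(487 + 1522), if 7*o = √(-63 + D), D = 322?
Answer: 2410800 + 287*√(23569 + 7*√259) ≈ 2.4550e+6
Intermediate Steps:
o = √259/7 (o = √(-63 + 322)/7 = √259/7 ≈ 2.2991)
(150*8 + √(481 + o))*(487 + 1522) = (150*8 + √(481 + √259/7))*(487 + 1522) = (1200 + √(481 + √259/7))*2009 = 2410800 + 2009*√(481 + √259/7)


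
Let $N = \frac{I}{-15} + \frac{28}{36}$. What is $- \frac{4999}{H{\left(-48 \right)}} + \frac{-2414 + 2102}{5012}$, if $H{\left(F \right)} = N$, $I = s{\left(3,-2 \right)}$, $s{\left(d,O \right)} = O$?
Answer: $- \frac{281871813}{51373} \approx -5486.8$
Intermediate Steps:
$I = -2$
$N = \frac{41}{45}$ ($N = - \frac{2}{-15} + \frac{28}{36} = \left(-2\right) \left(- \frac{1}{15}\right) + 28 \cdot \frac{1}{36} = \frac{2}{15} + \frac{7}{9} = \frac{41}{45} \approx 0.91111$)
$H{\left(F \right)} = \frac{41}{45}$
$- \frac{4999}{H{\left(-48 \right)}} + \frac{-2414 + 2102}{5012} = - \frac{4999}{\frac{41}{45}} + \frac{-2414 + 2102}{5012} = \left(-4999\right) \frac{45}{41} - \frac{78}{1253} = - \frac{224955}{41} - \frac{78}{1253} = - \frac{281871813}{51373}$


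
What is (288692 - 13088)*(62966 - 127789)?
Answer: -17865478092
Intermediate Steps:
(288692 - 13088)*(62966 - 127789) = 275604*(-64823) = -17865478092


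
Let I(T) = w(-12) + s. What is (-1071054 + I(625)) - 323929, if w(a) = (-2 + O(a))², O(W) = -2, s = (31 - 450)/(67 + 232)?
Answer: -417095552/299 ≈ -1.3950e+6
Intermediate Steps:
s = -419/299 ≈ -1.4013
w(a) = 16 (w(a) = (-2 - 2)² = (-4)² = 16)
I(T) = 4365/299 (I(T) = 16 - 419/299 = 4365/299)
(-1071054 + I(625)) - 323929 = (-1071054 + 4365/299) - 323929 = -320240781/299 - 323929 = -417095552/299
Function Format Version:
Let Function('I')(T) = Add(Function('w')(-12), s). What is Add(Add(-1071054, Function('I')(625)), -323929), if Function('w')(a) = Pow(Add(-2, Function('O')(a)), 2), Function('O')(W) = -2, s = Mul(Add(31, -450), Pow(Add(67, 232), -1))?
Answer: Rational(-417095552, 299) ≈ -1.3950e+6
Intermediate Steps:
s = Rational(-419, 299) (s = Mul(-419, Pow(299, -1)) = Mul(-419, Rational(1, 299)) = Rational(-419, 299) ≈ -1.4013)
Function('w')(a) = 16 (Function('w')(a) = Pow(Add(-2, -2), 2) = Pow(-4, 2) = 16)
Function('I')(T) = Rational(4365, 299) (Function('I')(T) = Add(16, Rational(-419, 299)) = Rational(4365, 299))
Add(Add(-1071054, Function('I')(625)), -323929) = Add(Add(-1071054, Rational(4365, 299)), -323929) = Add(Rational(-320240781, 299), -323929) = Rational(-417095552, 299)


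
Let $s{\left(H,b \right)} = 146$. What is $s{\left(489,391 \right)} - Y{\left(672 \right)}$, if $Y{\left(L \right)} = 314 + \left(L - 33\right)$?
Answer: $-807$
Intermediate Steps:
$Y{\left(L \right)} = 281 + L$ ($Y{\left(L \right)} = 314 + \left(-33 + L\right) = 281 + L$)
$s{\left(489,391 \right)} - Y{\left(672 \right)} = 146 - \left(281 + 672\right) = 146 - 953 = -807$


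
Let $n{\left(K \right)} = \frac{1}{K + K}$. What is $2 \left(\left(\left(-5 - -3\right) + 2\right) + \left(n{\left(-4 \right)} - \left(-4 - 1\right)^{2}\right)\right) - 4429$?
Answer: $- \frac{17917}{4} \approx -4479.3$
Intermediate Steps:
$n{\left(K \right)} = \frac{1}{2 K}$
$2 \left(\left(\left(-5 - -3\right) + 2\right) + \left(n{\left(-4 \right)} - \left(-4 - 1\right)^{2}\right)\right) - 4429 = 2 \left(\left(\left(-5 - -3\right) + 2\right) + \left(\frac{1}{2 \left(-4\right)} - \left(-4 - 1\right)^{2}\right)\right) - 4429 = 2 \left(\left(\left(-5 + 3\right) + 2\right) + \left(\frac{1}{2} \left(- \frac{1}{4}\right) - \left(-5\right)^{2}\right)\right) - 4429 = 2 \left(\left(-2 + 2\right) - \frac{201}{8}\right) - 4429 = 2 \left(0 - \frac{201}{8}\right) - 4429 = 2 \left(- \frac{201}{8}\right) - 4429 = - \frac{201}{4} - 4429 = - \frac{17917}{4}$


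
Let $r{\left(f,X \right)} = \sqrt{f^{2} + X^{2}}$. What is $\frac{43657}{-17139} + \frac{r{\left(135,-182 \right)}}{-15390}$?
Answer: $- \frac{43657}{17139} - \frac{\sqrt{51349}}{15390} \approx -2.562$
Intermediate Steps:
$r{\left(f,X \right)} = \sqrt{X^{2} + f^{2}}$
$\frac{43657}{-17139} + \frac{r{\left(135,-182 \right)}}{-15390} = \frac{43657}{-17139} + \frac{\sqrt{\left(-182\right)^{2} + 135^{2}}}{-15390} = 43657 \left(- \frac{1}{17139}\right) + \sqrt{33124 + 18225} \left(- \frac{1}{15390}\right) = - \frac{43657}{17139} + \sqrt{51349} \left(- \frac{1}{15390}\right) = - \frac{43657}{17139} - \frac{\sqrt{51349}}{15390}$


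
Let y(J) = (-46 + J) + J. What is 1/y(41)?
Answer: 1/36 ≈ 0.027778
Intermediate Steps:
y(J) = -46 + 2*J
1/y(41) = 1/(-46 + 2*41) = 1/(-46 + 82) = 1/36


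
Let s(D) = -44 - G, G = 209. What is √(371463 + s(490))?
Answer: √371210 ≈ 609.27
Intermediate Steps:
s(D) = -253 (s(D) = -44 - 1*209 = -44 - 209 = -253)
√(371463 + s(490)) = √(371463 - 253) = √371210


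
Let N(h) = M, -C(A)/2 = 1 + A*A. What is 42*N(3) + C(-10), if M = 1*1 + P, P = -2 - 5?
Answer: -454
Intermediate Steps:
C(A) = -2 - 2*A² (C(A) = -2*(1 + A*A) = -2*(1 + A²) = -2 - 2*A²)
P = -7
M = -6 (M = 1*1 - 7 = 1 - 7 = -6)
N(h) = -6
42*N(3) + C(-10) = 42*(-6) + (-2 - 2*(-10)²) = -252 + (-2 - 2*100) = -252 + (-2 - 200) = -252 - 202 = -454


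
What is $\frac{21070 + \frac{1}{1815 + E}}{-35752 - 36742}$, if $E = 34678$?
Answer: $- \frac{768907511}{2645523542} \approx -0.29064$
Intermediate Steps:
$\frac{21070 + \frac{1}{1815 + E}}{-35752 - 36742} = \frac{21070 + \frac{1}{1815 + 34678}}{-35752 - 36742} = \frac{21070 + \frac{1}{36493}}{-72494} = \left(21070 + \frac{1}{36493}\right) \left(- \frac{1}{72494}\right) = \frac{768907511}{36493} \left(- \frac{1}{72494}\right) = - \frac{768907511}{2645523542}$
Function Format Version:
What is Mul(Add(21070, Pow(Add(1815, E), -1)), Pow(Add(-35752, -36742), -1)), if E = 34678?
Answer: Rational(-768907511, 2645523542) ≈ -0.29064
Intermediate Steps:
Mul(Add(21070, Pow(Add(1815, E), -1)), Pow(Add(-35752, -36742), -1)) = Mul(Add(21070, Pow(Add(1815, 34678), -1)), Pow(Add(-35752, -36742), -1)) = Mul(Add(21070, Pow(36493, -1)), Pow(-72494, -1)) = Mul(Add(21070, Rational(1, 36493)), Rational(-1, 72494)) = Mul(Rational(768907511, 36493), Rational(-1, 72494)) = Rational(-768907511, 2645523542)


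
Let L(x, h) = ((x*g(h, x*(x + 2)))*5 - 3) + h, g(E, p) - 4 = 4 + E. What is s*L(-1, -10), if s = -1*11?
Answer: 33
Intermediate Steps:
s = -11
g(E, p) = 8 + E (g(E, p) = 4 + (4 + E) = 8 + E)
L(x, h) = -3 + h + 5*x*(8 + h) (L(x, h) = ((x*(8 + h))*5 - 3) + h = (5*x*(8 + h) - 3) + h = (-3 + 5*x*(8 + h)) + h = -3 + h + 5*x*(8 + h))
s*L(-1, -10) = -11*(-3 - 10 + 5*(-1)*(8 - 10)) = -11*(-3 - 10 + 5*(-1)*(-2)) = -11*(-3 - 10 + 10) = -11*(-3) = 33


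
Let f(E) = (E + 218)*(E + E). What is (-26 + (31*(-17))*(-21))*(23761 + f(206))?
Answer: 2191075409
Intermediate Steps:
f(E) = 2*E*(218 + E) (f(E) = (218 + E)*(2*E) = 2*E*(218 + E))
(-26 + (31*(-17))*(-21))*(23761 + f(206)) = (-26 + (31*(-17))*(-21))*(23761 + 2*206*(218 + 206)) = (-26 - 527*(-21))*(23761 + 2*206*424) = (-26 + 11067)*(23761 + 174688) = 11041*198449 = 2191075409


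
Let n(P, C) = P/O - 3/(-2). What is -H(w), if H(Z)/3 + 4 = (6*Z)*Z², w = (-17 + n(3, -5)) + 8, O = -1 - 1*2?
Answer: 44265/4 ≈ 11066.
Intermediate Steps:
O = -3 (O = -1 - 2 = -3)
n(P, C) = 3/2 - P/3 (n(P, C) = P/(-3) - 3/(-2) = P*(-⅓) - 3*(-½) = -P/3 + 3/2 = 3/2 - P/3)
w = -17/2 (w = (-17 + (3/2 - ⅓*3)) + 8 = (-17 + (3/2 - 1)) + 8 = (-17 + ½) + 8 = -33/2 + 8 = -17/2 ≈ -8.5000)
H(Z) = -12 + 18*Z³ (H(Z) = -12 + 3*((6*Z)*Z²) = -12 + 3*(6*Z³) = -12 + 18*Z³)
-H(w) = -(-12 + 18*(-17/2)³) = -(-12 + 18*(-4913/8)) = -(-12 - 44217/4) = -1*(-44265/4) = 44265/4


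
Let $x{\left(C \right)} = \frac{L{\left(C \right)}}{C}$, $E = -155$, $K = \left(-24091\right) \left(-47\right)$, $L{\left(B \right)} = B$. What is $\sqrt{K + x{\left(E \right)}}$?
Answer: $\sqrt{1132278} \approx 1064.1$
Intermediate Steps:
$K = 1132277$
$x{\left(C \right)} = 1$ ($x{\left(C \right)} = \frac{C}{C} = 1$)
$\sqrt{K + x{\left(E \right)}} = \sqrt{1132277 + 1} = \sqrt{1132278}$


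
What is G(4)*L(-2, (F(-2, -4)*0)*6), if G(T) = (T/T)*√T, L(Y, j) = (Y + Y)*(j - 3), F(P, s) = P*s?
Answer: 24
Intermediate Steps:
L(Y, j) = 2*Y*(-3 + j) (L(Y, j) = (2*Y)*(-3 + j) = 2*Y*(-3 + j))
G(T) = √T (G(T) = 1*√T = √T)
G(4)*L(-2, (F(-2, -4)*0)*6) = √4*(2*(-2)*(-3 + (-2*(-4)*0)*6)) = 2*(2*(-2)*(-3 + (8*0)*6)) = 2*(2*(-2)*(-3 + 0*6)) = 2*(2*(-2)*(-3 + 0)) = 2*(2*(-2)*(-3)) = 2*12 = 24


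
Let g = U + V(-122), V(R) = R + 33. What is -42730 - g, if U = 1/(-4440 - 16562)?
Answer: -895546281/21002 ≈ -42641.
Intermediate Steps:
V(R) = 33 + R
U = -1/21002 (U = 1/(-21002) = -1/21002 ≈ -4.7615e-5)
g = -1869179/21002 (g = -1/21002 + (33 - 122) = -1/21002 - 89 = -1869179/21002 ≈ -89.000)
-42730 - g = -42730 - 1*(-1869179/21002) = -42730 + 1869179/21002 = -895546281/21002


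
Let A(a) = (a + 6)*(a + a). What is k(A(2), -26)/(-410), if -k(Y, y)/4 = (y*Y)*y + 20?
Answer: 43304/205 ≈ 211.24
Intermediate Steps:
A(a) = 2*a*(6 + a) (A(a) = (6 + a)*(2*a) = 2*a*(6 + a))
k(Y, y) = -80 - 4*Y*y² (k(Y, y) = -4*((y*Y)*y + 20) = -4*((Y*y)*y + 20) = -4*(Y*y² + 20) = -4*(20 + Y*y²) = -80 - 4*Y*y²)
k(A(2), -26)/(-410) = (-80 - 4*2*2*(6 + 2)*(-26)²)/(-410) = (-80 - 4*2*2*8*676)*(-1/410) = (-80 - 4*32*676)*(-1/410) = (-80 - 86528)*(-1/410) = -86608*(-1/410) = 43304/205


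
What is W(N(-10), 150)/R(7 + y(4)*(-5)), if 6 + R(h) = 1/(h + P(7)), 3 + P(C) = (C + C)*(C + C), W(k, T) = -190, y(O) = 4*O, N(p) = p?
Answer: 22800/719 ≈ 31.711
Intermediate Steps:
P(C) = -3 + 4*C² (P(C) = -3 + (C + C)*(C + C) = -3 + (2*C)*(2*C) = -3 + 4*C²)
R(h) = -6 + 1/(193 + h) (R(h) = -6 + 1/(h + (-3 + 4*7²)) = -6 + 1/(h + (-3 + 4*49)) = -6 + 1/(h + (-3 + 196)) = -6 + 1/(h + 193) = -6 + 1/(193 + h))
W(N(-10), 150)/R(7 + y(4)*(-5)) = -190*(193 + (7 + (4*4)*(-5)))/(-1157 - 6*(7 + (4*4)*(-5))) = -190*(193 + (7 + 16*(-5)))/(-1157 - 6*(7 + 16*(-5))) = -190*(193 + (7 - 80))/(-1157 - 6*(7 - 80)) = -190*(193 - 73)/(-1157 - 6*(-73)) = -190*120/(-1157 + 438) = -190/((1/120)*(-719)) = -190/(-719/120) = -190*(-120/719) = 22800/719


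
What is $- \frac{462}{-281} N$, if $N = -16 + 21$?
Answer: $\frac{2310}{281} \approx 8.2206$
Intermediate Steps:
$N = 5$
$- \frac{462}{-281} N = - \frac{462}{-281} \cdot 5 = \left(-462\right) \left(- \frac{1}{281}\right) 5 = \frac{462}{281} \cdot 5 = \frac{2310}{281}$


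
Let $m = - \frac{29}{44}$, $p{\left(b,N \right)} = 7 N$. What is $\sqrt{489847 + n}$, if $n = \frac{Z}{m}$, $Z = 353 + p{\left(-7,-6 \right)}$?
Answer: $\frac{\sqrt{411564491}}{29} \approx 699.55$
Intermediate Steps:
$m = - \frac{29}{44}$ ($m = \left(-29\right) \frac{1}{44} = - \frac{29}{44} \approx -0.65909$)
$Z = 311$ ($Z = 353 + 7 \left(-6\right) = 353 - 42 = 311$)
$n = - \frac{13684}{29}$ ($n = \frac{1}{- \frac{29}{44}} \cdot 311 = \left(- \frac{44}{29}\right) 311 = - \frac{13684}{29} \approx -471.86$)
$\sqrt{489847 + n} = \sqrt{489847 - \frac{13684}{29}} = \sqrt{\frac{14191879}{29}} = \frac{\sqrt{411564491}}{29}$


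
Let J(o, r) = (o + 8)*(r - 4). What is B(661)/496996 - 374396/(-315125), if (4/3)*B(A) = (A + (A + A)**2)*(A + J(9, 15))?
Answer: 87647126010479/39153966125 ≈ 2238.5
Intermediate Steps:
J(o, r) = (-4 + r)*(8 + o) (J(o, r) = (8 + o)*(-4 + r) = (-4 + r)*(8 + o))
B(A) = 3*(187 + A)*(A + 4*A**2)/4 (B(A) = 3*((A + (A + A)**2)*(A + (-32 - 4*9 + 8*15 + 9*15)))/4 = 3*((A + (2*A)**2)*(A + (-32 - 36 + 120 + 135)))/4 = 3*((A + 4*A**2)*(A + 187))/4 = 3*((A + 4*A**2)*(187 + A))/4 = 3*((187 + A)*(A + 4*A**2))/4 = 3*(187 + A)*(A + 4*A**2)/4)
B(661)/496996 - 374396/(-315125) = ((3/4)*661*(187 + 4*661**2 + 749*661))/496996 - 374396/(-315125) = ((3/4)*661*(187 + 4*436921 + 495089))*(1/496996) - 374396*(-1/315125) = ((3/4)*661*(187 + 1747684 + 495089))*(1/496996) + 374396/315125 = ((3/4)*661*2242960)*(1/496996) + 374396/315125 = 1111947420*(1/496996) + 374396/315125 = 277986855/124249 + 374396/315125 = 87647126010479/39153966125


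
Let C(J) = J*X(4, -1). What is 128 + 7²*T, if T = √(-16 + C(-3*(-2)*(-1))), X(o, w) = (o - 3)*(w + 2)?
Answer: 128 + 49*I*√22 ≈ 128.0 + 229.83*I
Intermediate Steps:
X(o, w) = (-3 + o)*(2 + w)
C(J) = J (C(J) = J*(-6 - 3*(-1) + 2*4 + 4*(-1)) = J*(-6 + 3 + 8 - 4) = J*1 = J)
T = I*√22 (T = √(-16 - 3*(-2)*(-1)) = √(-16 + 6*(-1)) = √(-16 - 6) = √(-22) = I*√22 ≈ 4.6904*I)
128 + 7²*T = 128 + 7²*(I*√22) = 128 + 49*(I*√22) = 128 + 49*I*√22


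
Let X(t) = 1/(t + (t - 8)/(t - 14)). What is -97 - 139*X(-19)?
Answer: -17871/200 ≈ -89.355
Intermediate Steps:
X(t) = 1/(t + (-8 + t)/(-14 + t))
-97 - 139*X(-19) = -97 - 139*(14 - 1*(-19))/(8 - 1*(-19)² + 13*(-19)) = -97 - 139*(14 + 19)/(8 - 1*361 - 247) = -97 - 139*33/(8 - 361 - 247) = -97 - 139*33/(-600) = -97 - (-139)*33/600 = -97 - 139*(-11/200) = -97 + 1529/200 = -17871/200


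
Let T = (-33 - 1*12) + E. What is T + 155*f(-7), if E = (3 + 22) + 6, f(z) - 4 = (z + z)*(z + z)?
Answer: 30986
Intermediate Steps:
f(z) = 4 + 4*z² (f(z) = 4 + (z + z)*(z + z) = 4 + (2*z)*(2*z) = 4 + 4*z²)
E = 31 (E = 25 + 6 = 31)
T = -14 (T = (-33 - 1*12) + 31 = (-33 - 12) + 31 = -45 + 31 = -14)
T + 155*f(-7) = -14 + 155*(4 + 4*(-7)²) = -14 + 155*(4 + 4*49) = -14 + 155*(4 + 196) = -14 + 155*200 = -14 + 31000 = 30986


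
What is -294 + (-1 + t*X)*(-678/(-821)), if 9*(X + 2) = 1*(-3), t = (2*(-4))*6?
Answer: -166116/821 ≈ -202.33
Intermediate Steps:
t = -48 (t = -8*6 = -48)
X = -7/3 (X = -2 + (1*(-3))/9 = -2 + (1/9)*(-3) = -2 - 1/3 = -7/3 ≈ -2.3333)
-294 + (-1 + t*X)*(-678/(-821)) = -294 + (-1 - 48*(-7/3))*(-678/(-821)) = -294 + (-1 + 112)*(-678*(-1/821)) = -294 + 111*(678/821) = -294 + 75258/821 = -166116/821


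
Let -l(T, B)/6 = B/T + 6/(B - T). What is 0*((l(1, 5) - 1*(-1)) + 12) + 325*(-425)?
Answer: -138125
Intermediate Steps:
l(T, B) = -36/(B - T) - 6*B/T (l(T, B) = -6*(B/T + 6/(B - T)) = -6*(6/(B - T) + B/T) = -36/(B - T) - 6*B/T)
0*((l(1, 5) - 1*(-1)) + 12) + 325*(-425) = 0*((6*(-1*5**2 - 6*1 + 5*1)/(1*(5 - 1*1)) - 1*(-1)) + 12) + 325*(-425) = 0*((6*1*(-1*25 - 6 + 5)/(5 - 1) + 1) + 12) - 138125 = 0*((6*1*(-25 - 6 + 5)/4 + 1) + 12) - 138125 = 0*((6*1*(1/4)*(-26) + 1) + 12) - 138125 = 0*((-39 + 1) + 12) - 138125 = 0*(-38 + 12) - 138125 = 0*(-26) - 138125 = 0 - 138125 = -138125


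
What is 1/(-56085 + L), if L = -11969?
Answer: -1/68054 ≈ -1.4694e-5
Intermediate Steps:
1/(-56085 + L) = 1/(-56085 - 11969) = 1/(-68054) = -1/68054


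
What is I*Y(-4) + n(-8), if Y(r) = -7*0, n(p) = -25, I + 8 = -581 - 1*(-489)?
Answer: -25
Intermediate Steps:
I = -100 (I = -8 + (-581 - 1*(-489)) = -8 + (-581 + 489) = -8 - 92 = -100)
Y(r) = 0 (Y(r) = -1*0 = 0)
I*Y(-4) + n(-8) = -100*0 - 25 = 0 - 25 = -25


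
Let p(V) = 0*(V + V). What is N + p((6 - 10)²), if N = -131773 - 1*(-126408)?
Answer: -5365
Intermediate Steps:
N = -5365 (N = -131773 + 126408 = -5365)
p(V) = 0 (p(V) = 0*(2*V) = 0)
N + p((6 - 10)²) = -5365 + 0 = -5365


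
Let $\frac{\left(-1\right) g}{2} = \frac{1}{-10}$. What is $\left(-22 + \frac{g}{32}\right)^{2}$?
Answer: $\frac{12383361}{25600} \approx 483.73$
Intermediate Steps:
$g = \frac{1}{5}$ ($g = - \frac{2}{-10} = \left(-2\right) \left(- \frac{1}{10}\right) = \frac{1}{5} \approx 0.2$)
$\left(-22 + \frac{g}{32}\right)^{2} = \left(-22 + \frac{1}{5 \cdot 32}\right)^{2} = \left(-22 + \frac{1}{5} \cdot \frac{1}{32}\right)^{2} = \left(-22 + \frac{1}{160}\right)^{2} = \left(- \frac{3519}{160}\right)^{2} = \frac{12383361}{25600}$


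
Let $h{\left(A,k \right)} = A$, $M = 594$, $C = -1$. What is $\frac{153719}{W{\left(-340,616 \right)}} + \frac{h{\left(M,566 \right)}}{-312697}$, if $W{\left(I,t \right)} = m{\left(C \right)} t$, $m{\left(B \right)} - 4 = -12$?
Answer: $- \frac{624290875}{20012608} \approx -31.195$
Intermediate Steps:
$m{\left(B \right)} = -8$ ($m{\left(B \right)} = 4 - 12 = -8$)
$W{\left(I,t \right)} = - 8 t$
$\frac{153719}{W{\left(-340,616 \right)}} + \frac{h{\left(M,566 \right)}}{-312697} = \frac{153719}{\left(-8\right) 616} + \frac{594}{-312697} = \frac{153719}{-4928} + 594 \left(- \frac{1}{312697}\right) = 153719 \left(- \frac{1}{4928}\right) - \frac{54}{28427} = - \frac{153719}{4928} - \frac{54}{28427} = - \frac{624290875}{20012608}$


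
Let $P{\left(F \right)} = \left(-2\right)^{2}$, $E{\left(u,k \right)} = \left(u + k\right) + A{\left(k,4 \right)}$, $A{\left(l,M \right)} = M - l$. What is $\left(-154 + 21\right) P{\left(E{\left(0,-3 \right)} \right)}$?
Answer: $-532$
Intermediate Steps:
$E{\left(u,k \right)} = 4 + u$ ($E{\left(u,k \right)} = \left(u + k\right) - \left(-4 + k\right) = \left(k + u\right) - \left(-4 + k\right) = 4 + u$)
$P{\left(F \right)} = 4$
$\left(-154 + 21\right) P{\left(E{\left(0,-3 \right)} \right)} = \left(-154 + 21\right) 4 = \left(-133\right) 4 = -532$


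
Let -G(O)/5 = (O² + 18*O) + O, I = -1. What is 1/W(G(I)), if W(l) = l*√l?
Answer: √10/2700 ≈ 0.0011712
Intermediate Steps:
G(O) = -95*O - 5*O² (G(O) = -5*((O² + 18*O) + O) = -5*(O² + 19*O) = -95*O - 5*O²)
W(l) = l^(3/2)
1/W(G(I)) = 1/((-5*(-1)*(19 - 1))^(3/2)) = 1/((-5*(-1)*18)^(3/2)) = 1/(90^(3/2)) = 1/(270*√10) = √10/2700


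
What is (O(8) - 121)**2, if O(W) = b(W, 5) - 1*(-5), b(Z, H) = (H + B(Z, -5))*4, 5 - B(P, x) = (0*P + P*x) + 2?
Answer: 5776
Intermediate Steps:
B(P, x) = 3 - P*x (B(P, x) = 5 - ((0*P + P*x) + 2) = 5 - ((0 + P*x) + 2) = 5 - (P*x + 2) = 5 - (2 + P*x) = 5 + (-2 - P*x) = 3 - P*x)
b(Z, H) = 12 + 4*H + 20*Z (b(Z, H) = (H + (3 - 1*Z*(-5)))*4 = (H + (3 + 5*Z))*4 = (3 + H + 5*Z)*4 = 12 + 4*H + 20*Z)
O(W) = 37 + 20*W (O(W) = (12 + 4*5 + 20*W) - 1*(-5) = (12 + 20 + 20*W) + 5 = (32 + 20*W) + 5 = 37 + 20*W)
(O(8) - 121)**2 = ((37 + 20*8) - 121)**2 = ((37 + 160) - 121)**2 = (197 - 121)**2 = 76**2 = 5776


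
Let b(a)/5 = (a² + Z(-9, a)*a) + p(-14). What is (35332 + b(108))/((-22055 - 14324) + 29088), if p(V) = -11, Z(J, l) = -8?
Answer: -89277/7291 ≈ -12.245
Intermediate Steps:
b(a) = -55 - 40*a + 5*a² (b(a) = 5*((a² - 8*a) - 11) = 5*(-11 + a² - 8*a) = -55 - 40*a + 5*a²)
(35332 + b(108))/((-22055 - 14324) + 29088) = (35332 + (-55 - 40*108 + 5*108²))/((-22055 - 14324) + 29088) = (35332 + (-55 - 4320 + 5*11664))/(-36379 + 29088) = (35332 + (-55 - 4320 + 58320))/(-7291) = (35332 + 53945)*(-1/7291) = 89277*(-1/7291) = -89277/7291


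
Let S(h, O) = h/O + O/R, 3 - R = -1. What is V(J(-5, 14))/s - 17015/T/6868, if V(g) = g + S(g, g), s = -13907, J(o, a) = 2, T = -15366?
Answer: -132740303/1467656999016 ≈ -9.0444e-5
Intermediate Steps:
R = 4 (R = 3 - 1*(-1) = 3 + 1 = 4)
S(h, O) = O/4 + h/O (S(h, O) = h/O + O/4 = O/4 + h/O)
V(g) = 1 + 5*g/4 (V(g) = g + (g/4 + g/g) = g + (g/4 + 1) = g + (1 + g/4) = 1 + 5*g/4)
V(J(-5, 14))/s - 17015/T/6868 = (1 + (5/4)*2)/(-13907) - 17015/(-15366)/6868 = (1 + 5/2)*(-1/13907) - 17015*(-1/15366)*(1/6868) = (7/2)*(-1/13907) + (17015/15366)*(1/6868) = -7/27814 + 17015/105533688 = -132740303/1467656999016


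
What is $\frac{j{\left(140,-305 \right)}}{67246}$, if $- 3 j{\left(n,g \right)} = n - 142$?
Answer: $\frac{1}{100869} \approx 9.9138 \cdot 10^{-6}$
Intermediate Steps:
$j{\left(n,g \right)} = \frac{142}{3} - \frac{n}{3}$ ($j{\left(n,g \right)} = - \frac{n - 142}{3} = - \frac{-142 + n}{3} = \frac{142}{3} - \frac{n}{3}$)
$\frac{j{\left(140,-305 \right)}}{67246} = \frac{\frac{142}{3} - \frac{140}{3}}{67246} = \left(\frac{142}{3} - \frac{140}{3}\right) \frac{1}{67246} = \frac{2}{3} \cdot \frac{1}{67246} = \frac{1}{100869}$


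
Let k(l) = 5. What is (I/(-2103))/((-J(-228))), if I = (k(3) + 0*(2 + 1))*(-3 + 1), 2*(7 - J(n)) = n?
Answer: -10/254463 ≈ -3.9298e-5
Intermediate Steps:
J(n) = 7 - n/2
I = -10 (I = (5 + 0*(2 + 1))*(-3 + 1) = (5 + 0*3)*(-2) = (5 + 0)*(-2) = 5*(-2) = -10)
(I/(-2103))/((-J(-228))) = (-10/(-2103))/((-(7 - ½*(-228)))) = (-1/2103*(-10))/((-(7 + 114))) = 10/(2103*((-1*121))) = (10/2103)/(-121) = (10/2103)*(-1/121) = -10/254463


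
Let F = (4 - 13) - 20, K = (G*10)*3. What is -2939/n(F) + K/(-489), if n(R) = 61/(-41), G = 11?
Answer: 19634627/9943 ≈ 1974.7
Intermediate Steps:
K = 330 (K = (11*10)*3 = 110*3 = 330)
F = -29 (F = -9 - 20 = -29)
n(R) = -61/41 (n(R) = 61*(-1/41) = -61/41)
-2939/n(F) + K/(-489) = -2939/(-61/41) + 330/(-489) = -2939*(-41/61) + 330*(-1/489) = 120499/61 - 110/163 = 19634627/9943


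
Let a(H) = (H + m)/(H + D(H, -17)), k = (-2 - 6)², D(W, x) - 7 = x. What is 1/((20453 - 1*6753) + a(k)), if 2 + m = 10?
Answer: 3/41104 ≈ 7.2986e-5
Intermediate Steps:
D(W, x) = 7 + x
m = 8 (m = -2 + 10 = 8)
k = 64 (k = (-8)² = 64)
a(H) = (8 + H)/(-10 + H) (a(H) = (H + 8)/(H + (7 - 17)) = (8 + H)/(H - 10) = (8 + H)/(-10 + H))
1/((20453 - 1*6753) + a(k)) = 1/((20453 - 1*6753) + (8 + 64)/(-10 + 64)) = 1/((20453 - 6753) + 72/54) = 1/(13700 + (1/54)*72) = 1/(13700 + 4/3) = 1/(41104/3) = 3/41104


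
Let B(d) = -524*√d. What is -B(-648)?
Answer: 9432*I*√2 ≈ 13339.0*I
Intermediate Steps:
-B(-648) = -(-524)*√(-648) = -(-524)*18*I*√2 = -(-9432)*I*√2 = 9432*I*√2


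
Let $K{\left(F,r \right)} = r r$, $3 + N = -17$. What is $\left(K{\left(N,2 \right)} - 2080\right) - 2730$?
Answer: $-4806$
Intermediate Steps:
$N = -20$ ($N = -3 - 17 = -20$)
$K{\left(F,r \right)} = r^{2}$
$\left(K{\left(N,2 \right)} - 2080\right) - 2730 = \left(2^{2} - 2080\right) - 2730 = \left(4 - 2080\right) - 2730 = -2076 - 2730 = -4806$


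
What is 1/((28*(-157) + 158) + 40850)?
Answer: 1/36612 ≈ 2.7313e-5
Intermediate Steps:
1/((28*(-157) + 158) + 40850) = 1/((-4396 + 158) + 40850) = 1/(-4238 + 40850) = 1/36612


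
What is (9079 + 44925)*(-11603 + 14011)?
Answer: 130041632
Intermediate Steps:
(9079 + 44925)*(-11603 + 14011) = 54004*2408 = 130041632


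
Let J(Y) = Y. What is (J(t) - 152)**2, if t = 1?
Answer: 22801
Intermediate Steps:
(J(t) - 152)**2 = (1 - 152)**2 = (-151)**2 = 22801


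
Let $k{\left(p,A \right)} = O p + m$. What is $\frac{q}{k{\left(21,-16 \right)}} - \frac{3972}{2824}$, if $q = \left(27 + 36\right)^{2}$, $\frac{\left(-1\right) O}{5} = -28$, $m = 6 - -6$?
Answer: $- \frac{7179}{115784} \approx -0.062003$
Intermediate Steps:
$m = 12$ ($m = 6 + 6 = 12$)
$O = 140$ ($O = \left(-5\right) \left(-28\right) = 140$)
$k{\left(p,A \right)} = 12 + 140 p$ ($k{\left(p,A \right)} = 140 p + 12 = 12 + 140 p$)
$q = 3969$ ($q = 63^{2} = 3969$)
$\frac{q}{k{\left(21,-16 \right)}} - \frac{3972}{2824} = \frac{3969}{12 + 140 \cdot 21} - \frac{3972}{2824} = \frac{3969}{12 + 2940} - \frac{993}{706} = \frac{3969}{2952} - \frac{993}{706} = 3969 \cdot \frac{1}{2952} - \frac{993}{706} = \frac{441}{328} - \frac{993}{706} = - \frac{7179}{115784}$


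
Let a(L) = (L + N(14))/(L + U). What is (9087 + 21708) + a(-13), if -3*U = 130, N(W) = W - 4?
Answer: 5204364/169 ≈ 30795.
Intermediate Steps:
N(W) = -4 + W
U = -130/3 (U = -⅓*130 = -130/3 ≈ -43.333)
a(L) = (10 + L)/(-130/3 + L) (a(L) = (L + (-4 + 14))/(L - 130/3) = (L + 10)/(-130/3 + L) = (10 + L)/(-130/3 + L))
(9087 + 21708) + a(-13) = (9087 + 21708) + 3*(10 - 13)/(-130 + 3*(-13)) = 30795 + 3*(-3)/(-130 - 39) = 30795 + 3*(-3)/(-169) = 30795 + 3*(-1/169)*(-3) = 30795 + 9/169 = 5204364/169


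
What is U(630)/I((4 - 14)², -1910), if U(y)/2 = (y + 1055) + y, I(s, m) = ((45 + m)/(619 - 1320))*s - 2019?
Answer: -3245630/1228819 ≈ -2.6413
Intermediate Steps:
I(s, m) = -2019 + s*(-45/701 - m/701) (I(s, m) = ((45 + m)/(-701))*s - 2019 = ((45 + m)*(-1/701))*s - 2019 = (-45/701 - m/701)*s - 2019 = s*(-45/701 - m/701) - 2019 = -2019 + s*(-45/701 - m/701))
U(y) = 2110 + 4*y (U(y) = 2*((y + 1055) + y) = 2*((1055 + y) + y) = 2*(1055 + 2*y) = 2110 + 4*y)
U(630)/I((4 - 14)², -1910) = (2110 + 4*630)/(-2019 - 45*(4 - 14)²/701 - 1/701*(-1910)*(4 - 14)²) = (2110 + 2520)/(-2019 - 45/701*(-10)² - 1/701*(-1910)*(-10)²) = 4630/(-2019 - 45/701*100 - 1/701*(-1910)*100) = 4630/(-2019 - 4500/701 + 191000/701) = 4630/(-1228819/701) = 4630*(-701/1228819) = -3245630/1228819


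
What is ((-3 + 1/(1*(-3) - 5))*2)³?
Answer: -15625/64 ≈ -244.14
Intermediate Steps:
((-3 + 1/(1*(-3) - 5))*2)³ = ((-3 + 1/(-3 - 5))*2)³ = ((-3 + 1/(-8))*2)³ = ((-3 - ⅛)*2)³ = (-25/8*2)³ = (-25/4)³ = -15625/64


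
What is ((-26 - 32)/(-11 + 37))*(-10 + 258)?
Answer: -7192/13 ≈ -553.23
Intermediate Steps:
((-26 - 32)/(-11 + 37))*(-10 + 258) = -58/26*248 = -58*1/26*248 = -29/13*248 = -7192/13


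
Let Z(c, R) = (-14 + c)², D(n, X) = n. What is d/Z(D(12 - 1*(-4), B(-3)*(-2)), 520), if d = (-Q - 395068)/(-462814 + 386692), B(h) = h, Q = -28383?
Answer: 366685/304488 ≈ 1.2043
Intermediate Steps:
d = 366685/76122 (d = (-1*(-28383) - 395068)/(-462814 + 386692) = (28383 - 395068)/(-76122) = -366685*(-1/76122) = 366685/76122 ≈ 4.8171)
d/Z(D(12 - 1*(-4), B(-3)*(-2)), 520) = 366685/(76122*((-14 + (12 - 1*(-4)))²)) = 366685/(76122*((-14 + (12 + 4))²)) = 366685/(76122*((-14 + 16)²)) = 366685/(76122*(2²)) = (366685/76122)/4 = (366685/76122)*(¼) = 366685/304488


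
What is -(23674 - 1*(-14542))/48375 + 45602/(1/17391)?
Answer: 38364489441034/48375 ≈ 7.9306e+8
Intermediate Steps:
-(23674 - 1*(-14542))/48375 + 45602/(1/17391) = -(23674 + 14542)*(1/48375) + 45602/(1/17391) = -1*38216*(1/48375) + 45602*17391 = -38216*1/48375 + 793064382 = -38216/48375 + 793064382 = 38364489441034/48375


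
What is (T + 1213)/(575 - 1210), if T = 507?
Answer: -344/127 ≈ -2.7087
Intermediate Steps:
(T + 1213)/(575 - 1210) = (507 + 1213)/(575 - 1210) = 1720/(-635) = 1720*(-1/635) = -344/127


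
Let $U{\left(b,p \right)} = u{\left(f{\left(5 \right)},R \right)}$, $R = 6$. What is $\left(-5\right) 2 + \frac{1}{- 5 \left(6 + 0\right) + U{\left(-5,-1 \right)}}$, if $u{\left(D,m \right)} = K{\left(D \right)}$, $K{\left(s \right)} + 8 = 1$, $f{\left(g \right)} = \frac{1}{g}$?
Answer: $- \frac{371}{37} \approx -10.027$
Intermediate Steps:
$K{\left(s \right)} = -7$ ($K{\left(s \right)} = -8 + 1 = -7$)
$u{\left(D,m \right)} = -7$
$U{\left(b,p \right)} = -7$
$\left(-5\right) 2 + \frac{1}{- 5 \left(6 + 0\right) + U{\left(-5,-1 \right)}} = \left(-5\right) 2 + \frac{1}{- 5 \left(6 + 0\right) - 7} = -10 + \frac{1}{\left(-5\right) 6 - 7} = -10 + \frac{1}{-30 - 7} = -10 + \frac{1}{-37} = -10 - \frac{1}{37} = - \frac{371}{37}$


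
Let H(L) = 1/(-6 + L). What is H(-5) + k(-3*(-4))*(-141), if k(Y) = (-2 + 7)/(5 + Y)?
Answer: -7772/187 ≈ -41.562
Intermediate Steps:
k(Y) = 5/(5 + Y)
H(-5) + k(-3*(-4))*(-141) = 1/(-6 - 5) + (5/(5 - 3*(-4)))*(-141) = 1/(-11) + (5/(5 + 12))*(-141) = -1/11 + (5/17)*(-141) = -1/11 - 705/17 = -7772/187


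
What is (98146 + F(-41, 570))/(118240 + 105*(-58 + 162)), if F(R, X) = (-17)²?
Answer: 19687/25832 ≈ 0.76212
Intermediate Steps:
F(R, X) = 289
(98146 + F(-41, 570))/(118240 + 105*(-58 + 162)) = (98146 + 289)/(118240 + 105*(-58 + 162)) = 98435/(118240 + 105*104) = 98435/(118240 + 10920) = 98435/129160 = 98435*(1/129160) = 19687/25832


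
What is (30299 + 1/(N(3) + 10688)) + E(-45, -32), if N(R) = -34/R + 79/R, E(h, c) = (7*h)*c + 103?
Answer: 433278847/10703 ≈ 40482.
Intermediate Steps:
E(h, c) = 103 + 7*c*h (E(h, c) = 7*c*h + 103 = 103 + 7*c*h)
N(R) = 45/R
(30299 + 1/(N(3) + 10688)) + E(-45, -32) = (30299 + 1/(45/3 + 10688)) + (103 + 7*(-32)*(-45)) = (30299 + 1/(45*(⅓) + 10688)) + (103 + 10080) = (30299 + 1/(15 + 10688)) + 10183 = (30299 + 1/10703) + 10183 = 324290198/10703 + 10183 = 433278847/10703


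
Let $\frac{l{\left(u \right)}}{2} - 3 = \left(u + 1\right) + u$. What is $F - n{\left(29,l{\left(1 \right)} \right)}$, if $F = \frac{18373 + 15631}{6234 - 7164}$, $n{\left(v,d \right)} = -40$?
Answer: $\frac{1598}{465} \approx 3.4366$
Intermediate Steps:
$l{\left(u \right)} = 8 + 4 u$ ($l{\left(u \right)} = 6 + 2 \left(\left(u + 1\right) + u\right) = 6 + 2 \left(\left(1 + u\right) + u\right) = 6 + 2 \left(1 + 2 u\right) = 6 + \left(2 + 4 u\right) = 8 + 4 u$)
$F = - \frac{17002}{465}$ ($F = \frac{34004}{-930} = 34004 \left(- \frac{1}{930}\right) = - \frac{17002}{465} \approx -36.563$)
$F - n{\left(29,l{\left(1 \right)} \right)} = - \frac{17002}{465} - -40 = - \frac{17002}{465} + 40 = \frac{1598}{465}$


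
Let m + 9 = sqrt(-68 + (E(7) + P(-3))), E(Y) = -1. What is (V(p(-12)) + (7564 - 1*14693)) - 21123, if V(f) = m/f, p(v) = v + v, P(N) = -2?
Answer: -226013/8 - I*sqrt(71)/24 ≈ -28252.0 - 0.35109*I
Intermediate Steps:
p(v) = 2*v
m = -9 + I*sqrt(71) (m = -9 + sqrt(-68 + (-1 - 2)) = -9 + sqrt(-68 - 3) = -9 + sqrt(-71) = -9 + I*sqrt(71) ≈ -9.0 + 8.4261*I)
V(f) = (-9 + I*sqrt(71))/f
(V(p(-12)) + (7564 - 1*14693)) - 21123 = ((-9 + I*sqrt(71))/((2*(-12))) + (7564 - 1*14693)) - 21123 = ((-9 + I*sqrt(71))/(-24) + (7564 - 14693)) - 21123 = (-(-9 + I*sqrt(71))/24 - 7129) - 21123 = ((3/8 - I*sqrt(71)/24) - 7129) - 21123 = (-57029/8 - I*sqrt(71)/24) - 21123 = -226013/8 - I*sqrt(71)/24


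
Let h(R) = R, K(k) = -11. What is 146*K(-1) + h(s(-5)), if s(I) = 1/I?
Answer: -8031/5 ≈ -1606.2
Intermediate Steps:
146*K(-1) + h(s(-5)) = 146*(-11) + 1/(-5) = -1606 - ⅕ = -8031/5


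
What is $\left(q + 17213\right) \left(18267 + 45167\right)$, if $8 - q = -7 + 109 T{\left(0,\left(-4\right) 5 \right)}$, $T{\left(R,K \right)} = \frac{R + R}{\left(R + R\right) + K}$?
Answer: $1092840952$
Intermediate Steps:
$T{\left(R,K \right)} = \frac{2 R}{K + 2 R}$ ($T{\left(R,K \right)} = \frac{2 R}{2 R + K} = \frac{2 R}{K + 2 R}$)
$q = 15$ ($q = 8 - \left(-7 + 109 \cdot 2 \cdot 0 \frac{1}{\left(-4\right) 5 + 2 \cdot 0}\right) = 8 - \left(-7 + 109 \cdot 2 \cdot 0 \frac{1}{-20 + 0}\right) = 8 - \left(-7 + 109 \cdot 2 \cdot 0 \frac{1}{-20}\right) = 8 - \left(-7 + 109 \cdot 2 \cdot 0 \left(- \frac{1}{20}\right)\right) = 8 - \left(-7 + 109 \cdot 0\right) = 8 - \left(-7 + 0\right) = 8 - -7 = 8 + 7 = 15$)
$\left(q + 17213\right) \left(18267 + 45167\right) = \left(15 + 17213\right) \left(18267 + 45167\right) = 17228 \cdot 63434 = 1092840952$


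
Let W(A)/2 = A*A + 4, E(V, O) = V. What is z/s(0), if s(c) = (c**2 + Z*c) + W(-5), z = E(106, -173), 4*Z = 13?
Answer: 53/29 ≈ 1.8276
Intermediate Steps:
Z = 13/4 (Z = (1/4)*13 = 13/4 ≈ 3.2500)
W(A) = 8 + 2*A**2 (W(A) = 2*(A*A + 4) = 2*(A**2 + 4) = 2*(4 + A**2) = 8 + 2*A**2)
z = 106
s(c) = 58 + c**2 + 13*c/4 (s(c) = (c**2 + 13*c/4) + (8 + 2*(-5)**2) = (c**2 + 13*c/4) + (8 + 2*25) = (c**2 + 13*c/4) + (8 + 50) = (c**2 + 13*c/4) + 58 = 58 + c**2 + 13*c/4)
z/s(0) = 106/(58 + 0**2 + (13/4)*0) = 106/(58 + 0 + 0) = 106/58 = (1/58)*106 = 53/29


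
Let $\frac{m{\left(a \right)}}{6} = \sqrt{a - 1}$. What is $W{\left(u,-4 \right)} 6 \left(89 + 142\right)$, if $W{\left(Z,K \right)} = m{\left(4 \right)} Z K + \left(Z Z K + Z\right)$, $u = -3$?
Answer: $-54054 + 99792 \sqrt{3} \approx 1.1879 \cdot 10^{5}$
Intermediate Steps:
$m{\left(a \right)} = 6 \sqrt{-1 + a}$ ($m{\left(a \right)} = 6 \sqrt{a - 1} = 6 \sqrt{-1 + a}$)
$W{\left(Z,K \right)} = Z + K Z^{2} + 6 K Z \sqrt{3}$ ($W{\left(Z,K \right)} = 6 \sqrt{-1 + 4} Z K + \left(Z Z K + Z\right) = 6 \sqrt{3} Z K + \left(Z^{2} K + Z\right) = 6 Z \sqrt{3} K + \left(K Z^{2} + Z\right) = 6 K Z \sqrt{3} + \left(Z + K Z^{2}\right) = Z + K Z^{2} + 6 K Z \sqrt{3}$)
$W{\left(u,-4 \right)} 6 \left(89 + 142\right) = - 3 \left(1 - -12 + 6 \left(-4\right) \sqrt{3}\right) 6 \left(89 + 142\right) = - 3 \left(1 + 12 - 24 \sqrt{3}\right) 6 \cdot 231 = - 3 \left(13 - 24 \sqrt{3}\right) 6 \cdot 231 = \left(-39 + 72 \sqrt{3}\right) 6 \cdot 231 = \left(-234 + 432 \sqrt{3}\right) 231 = -54054 + 99792 \sqrt{3}$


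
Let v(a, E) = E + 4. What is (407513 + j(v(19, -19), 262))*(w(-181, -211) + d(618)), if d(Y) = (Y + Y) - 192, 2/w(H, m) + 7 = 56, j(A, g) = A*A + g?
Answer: 20872464000/49 ≈ 4.2597e+8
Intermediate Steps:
v(a, E) = 4 + E
j(A, g) = g + A² (j(A, g) = A² + g = g + A²)
w(H, m) = 2/49 (w(H, m) = 2/(-7 + 56) = 2/49)
d(Y) = -192 + 2*Y (d(Y) = 2*Y - 192 = -192 + 2*Y)
(407513 + j(v(19, -19), 262))*(w(-181, -211) + d(618)) = (407513 + (262 + (4 - 19)²))*(2/49 + (-192 + 2*618)) = (407513 + (262 + (-15)²))*(2/49 + (-192 + 1236)) = (407513 + (262 + 225))*(2/49 + 1044) = (407513 + 487)*(51158/49) = 408000*(51158/49) = 20872464000/49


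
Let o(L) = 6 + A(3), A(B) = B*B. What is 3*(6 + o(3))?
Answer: 63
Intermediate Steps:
A(B) = B²
o(L) = 15 (o(L) = 6 + 3² = 6 + 9 = 15)
3*(6 + o(3)) = 3*(6 + 15) = 3*21 = 63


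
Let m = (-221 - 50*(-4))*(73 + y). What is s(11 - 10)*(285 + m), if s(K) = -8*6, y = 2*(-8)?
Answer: 43776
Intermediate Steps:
y = -16
m = -1197 (m = (-221 - 50*(-4))*(73 - 16) = (-221 + 200)*57 = -21*57 = -1197)
s(K) = -48
s(11 - 10)*(285 + m) = -48*(285 - 1197) = -48*(-912) = 43776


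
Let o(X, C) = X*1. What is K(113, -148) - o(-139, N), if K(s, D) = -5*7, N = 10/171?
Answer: 104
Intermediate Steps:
N = 10/171 (N = 10*(1/171) = 10/171 ≈ 0.058480)
K(s, D) = -35
o(X, C) = X
K(113, -148) - o(-139, N) = -35 - 1*(-139) = -35 + 139 = 104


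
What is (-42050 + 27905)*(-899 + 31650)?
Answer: -434972895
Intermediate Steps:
(-42050 + 27905)*(-899 + 31650) = -14145*30751 = -434972895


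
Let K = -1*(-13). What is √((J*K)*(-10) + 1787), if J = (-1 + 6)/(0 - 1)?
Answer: √2437 ≈ 49.366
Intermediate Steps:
J = -5 (J = 5/(-1) = 5*(-1) = -5)
K = 13
√((J*K)*(-10) + 1787) = √(-5*13*(-10) + 1787) = √(-65*(-10) + 1787) = √(650 + 1787) = √2437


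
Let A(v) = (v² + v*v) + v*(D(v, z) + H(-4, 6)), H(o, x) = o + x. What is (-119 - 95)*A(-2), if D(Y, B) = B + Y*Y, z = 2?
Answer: 1712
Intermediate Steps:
D(Y, B) = B + Y²
A(v) = 2*v² + v*(4 + v²) (A(v) = (v² + v*v) + v*((2 + v²) + (-4 + 6)) = (v² + v²) + v*((2 + v²) + 2) = 2*v² + v*(4 + v²))
(-119 - 95)*A(-2) = (-119 - 95)*(-2*(4 + (-2)² + 2*(-2))) = -(-428)*(4 + 4 - 4) = -(-428)*4 = -214*(-8) = 1712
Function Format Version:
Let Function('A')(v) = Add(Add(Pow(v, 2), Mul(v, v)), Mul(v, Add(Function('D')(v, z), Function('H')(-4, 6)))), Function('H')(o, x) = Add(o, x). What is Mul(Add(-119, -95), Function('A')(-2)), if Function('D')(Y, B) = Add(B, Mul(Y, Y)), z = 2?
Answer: 1712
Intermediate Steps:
Function('D')(Y, B) = Add(B, Pow(Y, 2))
Function('A')(v) = Add(Mul(2, Pow(v, 2)), Mul(v, Add(4, Pow(v, 2)))) (Function('A')(v) = Add(Add(Pow(v, 2), Mul(v, v)), Mul(v, Add(Add(2, Pow(v, 2)), Add(-4, 6)))) = Add(Add(Pow(v, 2), Pow(v, 2)), Mul(v, Add(Add(2, Pow(v, 2)), 2))) = Add(Mul(2, Pow(v, 2)), Mul(v, Add(4, Pow(v, 2)))))
Mul(Add(-119, -95), Function('A')(-2)) = Mul(Add(-119, -95), Mul(-2, Add(4, Pow(-2, 2), Mul(2, -2)))) = Mul(-214, Mul(-2, Add(4, 4, -4))) = Mul(-214, Mul(-2, 4)) = Mul(-214, -8) = 1712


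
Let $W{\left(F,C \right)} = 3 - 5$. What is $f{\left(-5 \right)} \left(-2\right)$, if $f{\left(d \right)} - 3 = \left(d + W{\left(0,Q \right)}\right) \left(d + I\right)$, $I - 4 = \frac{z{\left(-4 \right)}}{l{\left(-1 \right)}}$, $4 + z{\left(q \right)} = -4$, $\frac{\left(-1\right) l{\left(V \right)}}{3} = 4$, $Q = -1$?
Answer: $- \frac{32}{3} \approx -10.667$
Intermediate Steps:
$W{\left(F,C \right)} = -2$
$l{\left(V \right)} = -12$ ($l{\left(V \right)} = \left(-3\right) 4 = -12$)
$z{\left(q \right)} = -8$ ($z{\left(q \right)} = -4 - 4 = -8$)
$I = \frac{14}{3}$ ($I = 4 - \frac{8}{-12} = 4 - - \frac{2}{3} = 4 + \frac{2}{3} = \frac{14}{3} \approx 4.6667$)
$f{\left(d \right)} = 3 + \left(-2 + d\right) \left(\frac{14}{3} + d\right)$ ($f{\left(d \right)} = 3 + \left(d - 2\right) \left(d + \frac{14}{3}\right) = 3 + \left(-2 + d\right) \left(\frac{14}{3} + d\right)$)
$f{\left(-5 \right)} \left(-2\right) = \left(- \frac{19}{3} + \left(-5\right)^{2} + \frac{8}{3} \left(-5\right)\right) \left(-2\right) = \left(- \frac{19}{3} + 25 - \frac{40}{3}\right) \left(-2\right) = \frac{16}{3} \left(-2\right) = - \frac{32}{3}$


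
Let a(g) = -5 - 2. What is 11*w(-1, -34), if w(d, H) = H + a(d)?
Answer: -451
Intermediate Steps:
a(g) = -7
w(d, H) = -7 + H (w(d, H) = H - 7 = -7 + H)
11*w(-1, -34) = 11*(-7 - 34) = 11*(-41) = -451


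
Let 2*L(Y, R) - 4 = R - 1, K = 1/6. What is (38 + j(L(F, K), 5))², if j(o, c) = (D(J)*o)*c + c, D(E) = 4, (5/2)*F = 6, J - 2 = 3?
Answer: 50176/9 ≈ 5575.1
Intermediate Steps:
J = 5 (J = 2 + 3 = 5)
F = 12/5 (F = (⅖)*6 = 12/5 ≈ 2.4000)
K = ⅙ ≈ 0.16667
L(Y, R) = 3/2 + R/2 (L(Y, R) = 2 + (R - 1)/2 = 2 + (-1 + R)/2 = 2 + (-½ + R/2) = 3/2 + R/2)
j(o, c) = c + 4*c*o (j(o, c) = (4*o)*c + c = 4*c*o + c = c + 4*c*o)
(38 + j(L(F, K), 5))² = (38 + 5*(1 + 4*(3/2 + (½)*(⅙))))² = (38 + 5*(1 + 4*(3/2 + 1/12)))² = (38 + 5*(1 + 4*(19/12)))² = (38 + 5*(1 + 19/3))² = (38 + 5*(22/3))² = (38 + 110/3)² = (224/3)² = 50176/9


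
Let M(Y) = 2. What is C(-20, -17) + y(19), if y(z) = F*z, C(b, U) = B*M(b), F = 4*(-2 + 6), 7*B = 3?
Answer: 2134/7 ≈ 304.86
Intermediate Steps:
B = 3/7 (B = (1/7)*3 = 3/7 ≈ 0.42857)
F = 16 (F = 4*4 = 16)
C(b, U) = 6/7 (C(b, U) = (3/7)*2 = 6/7)
y(z) = 16*z
C(-20, -17) + y(19) = 6/7 + 16*19 = 6/7 + 304 = 2134/7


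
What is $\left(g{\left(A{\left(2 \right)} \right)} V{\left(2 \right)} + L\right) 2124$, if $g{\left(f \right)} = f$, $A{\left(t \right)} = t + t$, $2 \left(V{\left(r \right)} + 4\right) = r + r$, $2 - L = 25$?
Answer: $-65844$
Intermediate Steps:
$L = -23$ ($L = 2 - 25 = -23$)
$V{\left(r \right)} = -4 + r$ ($V{\left(r \right)} = -4 + \frac{r + r}{2} = -4 + \frac{2 r}{2} = -4 + r$)
$A{\left(t \right)} = 2 t$
$\left(g{\left(A{\left(2 \right)} \right)} V{\left(2 \right)} + L\right) 2124 = \left(2 \cdot 2 \left(-4 + 2\right) - 23\right) 2124 = \left(4 \left(-2\right) - 23\right) 2124 = \left(-8 - 23\right) 2124 = \left(-31\right) 2124 = -65844$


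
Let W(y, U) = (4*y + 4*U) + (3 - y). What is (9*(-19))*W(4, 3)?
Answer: -4617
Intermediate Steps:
W(y, U) = 3 + 3*y + 4*U (W(y, U) = (4*U + 4*y) + (3 - y) = 3 + 3*y + 4*U)
(9*(-19))*W(4, 3) = (9*(-19))*(3 + 3*4 + 4*3) = -171*(3 + 12 + 12) = -171*27 = -4617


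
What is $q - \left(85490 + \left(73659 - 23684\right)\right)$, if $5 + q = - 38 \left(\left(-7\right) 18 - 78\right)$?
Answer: $-127718$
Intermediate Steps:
$q = 7747$ ($q = -5 - 38 \left(\left(-7\right) 18 - 78\right) = -5 - 38 \left(-126 - 78\right) = -5 - -7752 = -5 + 7752 = 7747$)
$q - \left(85490 + \left(73659 - 23684\right)\right) = 7747 - \left(85490 + \left(73659 - 23684\right)\right) = 7747 - \left(85490 + 49975\right) = 7747 - 135465 = -127718$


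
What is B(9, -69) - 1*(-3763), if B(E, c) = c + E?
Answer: 3703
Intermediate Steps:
B(E, c) = E + c
B(9, -69) - 1*(-3763) = (9 - 69) - 1*(-3763) = -60 + 3763 = 3703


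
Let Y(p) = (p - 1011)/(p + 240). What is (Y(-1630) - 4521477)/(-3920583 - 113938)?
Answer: 45214751/40345210 ≈ 1.1207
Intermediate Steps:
Y(p) = (-1011 + p)/(240 + p)
(Y(-1630) - 4521477)/(-3920583 - 113938) = ((-1011 - 1630)/(240 - 1630) - 4521477)/(-3920583 - 113938) = (-2641/(-1390) - 4521477)/(-4034521) = (-1/1390*(-2641) - 4521477)*(-1/4034521) = (19/10 - 4521477)*(-1/4034521) = -45214751/10*(-1/4034521) = 45214751/40345210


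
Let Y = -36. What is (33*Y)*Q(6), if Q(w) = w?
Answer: -7128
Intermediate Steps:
(33*Y)*Q(6) = (33*(-36))*6 = -1188*6 = -7128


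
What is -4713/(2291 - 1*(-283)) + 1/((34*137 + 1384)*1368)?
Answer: -2164171753/1181960208 ≈ -1.8310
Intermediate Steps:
-4713/(2291 - 1*(-283)) + 1/((34*137 + 1384)*1368) = -4713/(2291 + 283) + (1/1368)/(4658 + 1384) = -4713/2574 + (1/1368)/6042 = -4713*1/2574 + (1/6042)*(1/1368) = -1571/858 + 1/8265456 = -2164171753/1181960208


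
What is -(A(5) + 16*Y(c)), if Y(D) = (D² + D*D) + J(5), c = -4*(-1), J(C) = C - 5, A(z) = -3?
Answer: -509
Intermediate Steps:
J(C) = -5 + C
c = 4
Y(D) = 2*D² (Y(D) = (D² + D*D) + (-5 + 5) = (D² + D²) + 0 = 2*D² + 0 = 2*D²)
-(A(5) + 16*Y(c)) = -(-3 + 16*(2*4²)) = -(-3 + 16*(2*16)) = -(-3 + 16*32) = -(-3 + 512) = -1*509 = -509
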